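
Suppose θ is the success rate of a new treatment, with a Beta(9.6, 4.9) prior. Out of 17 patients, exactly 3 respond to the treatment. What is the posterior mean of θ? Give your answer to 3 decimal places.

Observing 3 successes and 14 failures updates Beta(9.6, 4.9) by adding the success and failure counts to the two shape parameters: α = 9.6+3 = 12.6, β = 4.9+14 = 18.9.
Posterior mean = α/(α+β) = 12.6/31.5 = 0.400.

Posterior mean ≈ 0.400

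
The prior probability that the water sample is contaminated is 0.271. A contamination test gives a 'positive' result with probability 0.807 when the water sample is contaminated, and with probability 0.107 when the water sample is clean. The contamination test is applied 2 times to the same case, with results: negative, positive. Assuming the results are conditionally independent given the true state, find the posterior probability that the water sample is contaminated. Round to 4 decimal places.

Let H be the event that the water sample is contaminated; start with P(H) = 0.271. P('positive'|H) = 0.807, P('positive'|¬H) = 0.107.
Update on result 1 ('negative'): P(H) ← 0.193·0.2710 / (0.193·0.2710 + 0.893·0.7290) = 0.052303/0.70330 = 0.0744.
Update on result 2 ('positive'): P(H) ← 0.807·0.0744 / (0.807·0.0744 + 0.107·0.9256) = 0.060015/0.15906 = 0.3773.

Posterior P(H) ≈ 0.3773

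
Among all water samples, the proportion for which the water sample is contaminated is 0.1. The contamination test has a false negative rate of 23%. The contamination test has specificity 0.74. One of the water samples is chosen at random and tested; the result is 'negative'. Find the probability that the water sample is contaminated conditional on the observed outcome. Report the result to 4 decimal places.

Let H be the event that the water sample is contaminated. P(H) = 0.1, so P(¬H) = 0.9. With E the 'negative' result, P(E|H) = 0.23 and P(E|¬H) = 0.74.
P(E) = 0.23·0.1 + 0.74·0.9 = 0.023000 + 0.66600 = 0.68900.
By Bayes' theorem, P(H|E) = 0.023000 / 0.68900 = 0.0334.

P(H | E) ≈ 0.0334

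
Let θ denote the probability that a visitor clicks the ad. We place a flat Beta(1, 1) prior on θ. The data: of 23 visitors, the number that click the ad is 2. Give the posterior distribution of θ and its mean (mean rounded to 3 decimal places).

Observing 2 successes and 21 failures updates Beta(1, 1) by adding the success and failure counts to the two shape parameters: α = 1+2 = 3, β = 1+21 = 22.
E[θ | data] = 3/(3+22) = 0.120.

Posterior: Beta(3, 22); mean ≈ 0.120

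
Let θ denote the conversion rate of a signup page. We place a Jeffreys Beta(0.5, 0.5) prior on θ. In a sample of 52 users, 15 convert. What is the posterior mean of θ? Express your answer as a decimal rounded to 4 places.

Posterior mean ≈ 0.2925

The binomial likelihood is conjugate to the Beta prior: with 15 successes and 37 failures, the posterior is Beta(0.5+15, 0.5+37) = Beta(15.5, 37.5).
Posterior mean = α/(α+β) = 15.5/53 = 0.2925.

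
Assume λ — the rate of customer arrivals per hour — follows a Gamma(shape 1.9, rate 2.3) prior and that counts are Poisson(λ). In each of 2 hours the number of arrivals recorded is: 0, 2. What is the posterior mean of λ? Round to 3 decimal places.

Posterior mean ≈ 0.907

The Poisson likelihood adds the total count to the shape and the number of exposure periods to the rate. Here ∑xᵢ = 2 and n = 2, so shape 1.9→3.9 and rate 2.3→4.3.
E[λ | data] = 3.9/4.3 = 0.907.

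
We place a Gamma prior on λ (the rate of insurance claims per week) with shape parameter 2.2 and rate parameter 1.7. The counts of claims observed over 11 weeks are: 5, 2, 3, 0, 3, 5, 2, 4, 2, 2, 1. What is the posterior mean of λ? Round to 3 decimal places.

Posterior mean ≈ 2.457

The Poisson likelihood adds the total count to the shape and the number of exposure periods to the rate. Here ∑xᵢ = 29 and n = 11, so shape 2.2→31.2 and rate 1.7→12.7.
E[λ | data] = 31.2/12.7 = 2.457.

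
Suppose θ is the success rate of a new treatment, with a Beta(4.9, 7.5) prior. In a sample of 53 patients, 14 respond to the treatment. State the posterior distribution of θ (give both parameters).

Posterior: Beta(18.9, 46.5)

The binomial likelihood is conjugate to the Beta prior: with 14 successes and 39 failures, the posterior is Beta(4.9+14, 7.5+39) = Beta(18.9, 46.5).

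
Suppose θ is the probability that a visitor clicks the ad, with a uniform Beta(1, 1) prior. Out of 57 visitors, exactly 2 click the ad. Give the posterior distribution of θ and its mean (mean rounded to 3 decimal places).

Posterior: Beta(3, 56); mean ≈ 0.051

The binomial likelihood is conjugate to the Beta prior: with 2 successes and 55 failures, the posterior is Beta(1+2, 1+55) = Beta(3, 56).
Posterior mean = α/(α+β) = 3/59 = 0.051.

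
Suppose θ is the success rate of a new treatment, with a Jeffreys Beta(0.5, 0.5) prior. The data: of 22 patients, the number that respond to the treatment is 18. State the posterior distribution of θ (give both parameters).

Observing 18 successes and 4 failures updates Beta(0.5, 0.5) by adding the success and failure counts to the two shape parameters: α = 0.5+18 = 18.5, β = 0.5+4 = 4.5.

Posterior: Beta(18.5, 4.5)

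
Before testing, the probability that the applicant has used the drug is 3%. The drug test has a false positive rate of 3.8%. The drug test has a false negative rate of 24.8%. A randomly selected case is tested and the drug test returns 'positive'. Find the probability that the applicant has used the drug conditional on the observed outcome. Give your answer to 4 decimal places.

P(H | E) ≈ 0.3797

Write H for 'the applicant has used the drug'. Prior odds H:¬H = 0.03/0.97 = 0.030928. For the 'positive' outcome, the likelihood ratio is 0.752/0.038 = 19.789.
Posterior odds = 0.030928 × 19.789 = 0.61205, so P(H|E) = 0.61205/(1+0.61205) = 0.3797.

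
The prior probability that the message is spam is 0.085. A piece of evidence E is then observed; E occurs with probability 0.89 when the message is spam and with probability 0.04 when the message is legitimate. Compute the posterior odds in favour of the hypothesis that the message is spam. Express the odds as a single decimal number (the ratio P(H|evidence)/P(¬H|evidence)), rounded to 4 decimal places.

Posterior odds ≈ 2.0669

Prior odds = 0.085/(1−0.085) = 0.092896.
Likelihood ratio for E = 0.89/0.04 = 22.250.
Posterior odds = prior odds × LR = 2.0669.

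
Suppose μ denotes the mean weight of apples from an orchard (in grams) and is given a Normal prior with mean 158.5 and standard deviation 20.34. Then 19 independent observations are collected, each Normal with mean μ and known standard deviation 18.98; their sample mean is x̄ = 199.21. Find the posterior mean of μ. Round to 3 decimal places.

With known σ, the Normal prior is conjugate. Weight on the data is w = (n/σ²)/(n/σ² + 1/τ₀²) = 0.0527426/(0.0527426+0.00241712) = 0.95618.
Posterior mean = w·x̄ + (1−w)·μ₀ = 0.95618·199.21 + 0.043820·158.5 = 197.426.

Posterior mean ≈ 197.426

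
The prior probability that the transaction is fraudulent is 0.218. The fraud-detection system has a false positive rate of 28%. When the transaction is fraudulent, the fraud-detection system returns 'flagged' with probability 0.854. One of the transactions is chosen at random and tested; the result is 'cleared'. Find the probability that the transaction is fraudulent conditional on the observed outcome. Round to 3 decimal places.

Let H be the event that the transaction is fraudulent. P(H) = 0.218, so P(¬H) = 0.782. With E the 'cleared' result, P(E|H) = 0.146 and P(E|¬H) = 0.72.
P(E) = 0.146·0.218 + 0.72·0.782 = 0.031828 + 0.56304 = 0.59487.
By Bayes' theorem, P(H|E) = 0.031828 / 0.59487 = 0.054.

P(H | E) ≈ 0.054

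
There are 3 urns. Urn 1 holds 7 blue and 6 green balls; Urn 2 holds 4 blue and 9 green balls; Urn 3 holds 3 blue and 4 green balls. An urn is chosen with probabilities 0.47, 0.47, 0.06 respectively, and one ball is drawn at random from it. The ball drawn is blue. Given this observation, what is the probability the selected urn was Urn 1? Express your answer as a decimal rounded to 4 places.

Posterior probability ≈ 0.5977

Tabulate prior·likelihood by source: [1] prior 0.47, lik 0.5385, product 0.2531; [2] prior 0.47, lik 0.3077, product 0.1446; [3] prior 0.06, lik 0.4286, product 0.02571.
Normalizing constant = 0.42341; the posterior for Urn 1 is its product over the sum, 0.2531/0.42341 = 0.5977.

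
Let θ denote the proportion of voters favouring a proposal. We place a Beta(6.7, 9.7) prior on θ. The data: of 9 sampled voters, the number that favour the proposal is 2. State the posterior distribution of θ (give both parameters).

The binomial likelihood is conjugate to the Beta prior: with 2 successes and 7 failures, the posterior is Beta(6.7+2, 9.7+7) = Beta(8.7, 16.7).

Posterior: Beta(8.7, 16.7)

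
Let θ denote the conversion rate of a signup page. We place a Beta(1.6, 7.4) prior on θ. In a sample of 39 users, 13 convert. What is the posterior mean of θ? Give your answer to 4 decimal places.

Observing 13 successes and 26 failures updates Beta(1.6, 7.4) by adding the success and failure counts to the two shape parameters: α = 1.6+13 = 14.6, β = 7.4+26 = 33.4.
E[θ | data] = 14.6/(14.6+33.4) = 0.3042.

Posterior mean ≈ 0.3042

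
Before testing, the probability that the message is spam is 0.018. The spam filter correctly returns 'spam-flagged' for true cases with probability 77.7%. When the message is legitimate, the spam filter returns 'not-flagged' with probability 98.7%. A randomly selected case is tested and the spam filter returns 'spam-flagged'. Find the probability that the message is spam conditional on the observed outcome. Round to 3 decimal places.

Let H be the event that the message is spam. P(H) = 0.018, so P(¬H) = 0.982. With E the 'spam-flagged' result, P(E|H) = 0.777 and P(E|¬H) = 0.013.
P(E) = 0.777·0.018 + 0.013·0.982 = 0.013986 + 0.012766 = 0.026752.
By Bayes' theorem, P(H|E) = 0.013986 / 0.026752 = 0.523.

P(H | E) ≈ 0.523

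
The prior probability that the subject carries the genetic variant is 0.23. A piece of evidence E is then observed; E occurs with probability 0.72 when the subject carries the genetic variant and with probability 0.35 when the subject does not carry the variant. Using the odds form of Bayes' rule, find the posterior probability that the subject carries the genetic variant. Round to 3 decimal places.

Prior odds = 0.23/(1−0.23) = 0.29870. In log-odds, ln(0.29870) = -1.2083.
Add log likelihood ratio: ln(2.0571) = 0.72132.
Posterior log-odds = -0.48699, so posterior odds = exp(-0.48699) = 0.61447. Converting, P(H|E) = 0.61447/1.6145 = 0.381.

Posterior probability ≈ 0.381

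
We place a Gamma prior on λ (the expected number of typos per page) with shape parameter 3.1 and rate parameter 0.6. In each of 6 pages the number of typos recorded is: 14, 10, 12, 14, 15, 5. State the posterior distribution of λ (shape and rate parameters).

The Poisson likelihood adds the total count to the shape and the number of exposure periods to the rate. Here ∑xᵢ = 70 and n = 6, so shape 3.1→73.1 and rate 0.6→6.6.

Posterior: Gamma(shape=73.1, rate=6.6)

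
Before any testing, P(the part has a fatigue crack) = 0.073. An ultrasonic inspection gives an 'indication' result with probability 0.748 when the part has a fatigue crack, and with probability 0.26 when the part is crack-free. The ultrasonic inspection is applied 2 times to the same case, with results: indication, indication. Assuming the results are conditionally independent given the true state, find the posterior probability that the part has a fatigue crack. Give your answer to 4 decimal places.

Posterior P(H) ≈ 0.3946

Let H be the event that the part has a fatigue crack; start with P(H) = 0.073. P('indication'|H) = 0.748, P('indication'|¬H) = 0.26.
Update on result 1 ('indication'): P(H) ← 0.748·0.0730 / (0.748·0.0730 + 0.26·0.9270) = 0.054604/0.29562 = 0.1847.
Update on result 2 ('indication'): P(H) ← 0.748·0.1847 / (0.748·0.1847 + 0.26·0.8153) = 0.13816/0.35014 = 0.3946.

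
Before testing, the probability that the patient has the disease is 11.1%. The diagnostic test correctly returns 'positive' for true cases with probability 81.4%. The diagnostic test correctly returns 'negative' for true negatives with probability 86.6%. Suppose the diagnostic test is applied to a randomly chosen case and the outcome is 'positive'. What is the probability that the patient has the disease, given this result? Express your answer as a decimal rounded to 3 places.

Write H for 'the patient has the disease'. Prior odds H:¬H = 0.111/0.889 = 0.12486. For the 'positive' outcome, the likelihood ratio is 0.814/0.134 = 6.0746.
Posterior odds = 0.12486 × 6.0746 = 0.75847, so P(H|E) = 0.75847/(1+0.75847) = 0.431.

P(H | E) ≈ 0.431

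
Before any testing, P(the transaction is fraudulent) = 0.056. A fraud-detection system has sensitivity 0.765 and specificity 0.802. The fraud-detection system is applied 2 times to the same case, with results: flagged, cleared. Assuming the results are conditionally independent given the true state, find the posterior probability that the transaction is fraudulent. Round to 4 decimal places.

With H the event that the transaction is fraudulent, the joint likelihood of the observed sequence is P(data|H) = 0.765·0.235 = 0.17977 and P(data|¬H) = 0.198·0.802 = 0.15880.
Bayes: P(H|data) = 0.056·0.17977 / (0.056·0.17977 + 0.944·0.15880) = 0.010067/0.15997 = 0.0629.

Posterior P(H) ≈ 0.0629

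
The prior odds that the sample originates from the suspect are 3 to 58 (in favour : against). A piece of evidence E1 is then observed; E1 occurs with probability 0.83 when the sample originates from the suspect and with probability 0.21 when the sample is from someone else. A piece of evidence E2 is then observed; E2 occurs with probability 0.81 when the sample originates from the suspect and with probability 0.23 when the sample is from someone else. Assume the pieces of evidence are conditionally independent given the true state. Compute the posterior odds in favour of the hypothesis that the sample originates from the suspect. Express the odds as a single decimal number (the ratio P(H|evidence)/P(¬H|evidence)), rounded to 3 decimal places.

Prior odds = 3/58 = 0.051724.
Likelihood ratio for E1 = 0.83/0.21 = 3.9524.
Likelihood ratio for E2 = 0.81/0.23 = 3.5217.
Posterior odds = prior odds × LR₁ × LR₂ = 0.71996.

Posterior odds ≈ 0.720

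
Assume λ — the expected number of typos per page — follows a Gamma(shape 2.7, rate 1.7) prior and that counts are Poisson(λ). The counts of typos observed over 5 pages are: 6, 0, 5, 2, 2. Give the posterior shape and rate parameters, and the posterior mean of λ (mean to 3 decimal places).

Total count ∑xᵢ = 15 over n = 5 pages.
Gamma is conjugate to the Poisson likelihood: posterior is Gamma(shape = 2.7+15 = 17.7, rate = 1.7+5 = 6.7).
E[λ | data] = 17.7/6.7 = 2.642.

Posterior: Gamma(shape=17.7, rate=6.7); mean ≈ 2.642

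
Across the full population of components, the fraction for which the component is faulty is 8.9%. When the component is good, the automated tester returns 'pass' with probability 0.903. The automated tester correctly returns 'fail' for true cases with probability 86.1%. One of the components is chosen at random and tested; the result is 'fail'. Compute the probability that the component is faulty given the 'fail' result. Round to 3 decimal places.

Write H for 'the component is faulty'. Prior odds H:¬H = 0.089/0.911 = 0.097695. For the 'fail' outcome, the likelihood ratio is 0.861/0.097 = 8.8763.
Posterior odds = 0.097695 × 8.8763 = 0.86717, so P(H|E) = 0.86717/(1+0.86717) = 0.464.

P(H | E) ≈ 0.464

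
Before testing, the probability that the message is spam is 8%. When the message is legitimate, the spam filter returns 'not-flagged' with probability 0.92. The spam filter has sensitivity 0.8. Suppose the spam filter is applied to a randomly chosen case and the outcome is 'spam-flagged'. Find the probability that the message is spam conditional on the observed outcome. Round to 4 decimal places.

Write H for 'the message is spam'. Prior odds H:¬H = 0.08/0.92 = 0.086957. For the 'spam-flagged' outcome, the likelihood ratio is 0.8/0.08 = 10.000.
Posterior odds = 0.086957 × 10.000 = 0.86957, so P(H|E) = 0.86957/(1+0.86957) = 0.4651.

P(H | E) ≈ 0.4651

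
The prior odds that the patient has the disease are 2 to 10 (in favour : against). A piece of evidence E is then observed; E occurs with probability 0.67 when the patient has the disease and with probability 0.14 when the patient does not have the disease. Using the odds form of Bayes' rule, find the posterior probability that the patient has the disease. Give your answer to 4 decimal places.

Posterior probability ≈ 0.4891

Prior odds = 2/10 = 0.20000.
Likelihood ratio for E = 0.67/0.14 = 4.7857.
Posterior odds = prior odds × LR = 0.95714.
Posterior probability = odds/(1+odds) = 0.95714/1.9571 = 0.4891.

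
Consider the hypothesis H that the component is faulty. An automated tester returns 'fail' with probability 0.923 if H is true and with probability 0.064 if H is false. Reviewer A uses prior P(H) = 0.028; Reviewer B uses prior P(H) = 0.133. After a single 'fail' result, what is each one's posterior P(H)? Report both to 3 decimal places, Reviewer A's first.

The likelihood ratio for a 'fail' result is 0.923/0.064 = 14.422.
Reviewer A: prior odds 0.028/0.972 = 0.028807; posterior odds 0.41544; posterior probability 0.294.
Reviewer B: prior odds 0.133/0.867 = 0.15340; posterior odds 2.2124; posterior probability 0.689.

Reviewer A: 0.294; Reviewer B: 0.689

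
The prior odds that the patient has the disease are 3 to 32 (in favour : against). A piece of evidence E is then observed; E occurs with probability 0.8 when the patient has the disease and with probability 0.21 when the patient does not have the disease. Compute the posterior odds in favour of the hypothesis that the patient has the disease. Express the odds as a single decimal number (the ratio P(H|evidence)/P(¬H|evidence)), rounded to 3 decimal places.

Posterior odds ≈ 0.357

Prior odds = 3/32 = 0.093750. In log-odds, ln(0.093750) = -2.3671.
Add log likelihood ratio: ln(3.8095) = 1.3375.
Posterior log-odds = -1.0296, so posterior odds = exp(-1.0296) = 0.35714.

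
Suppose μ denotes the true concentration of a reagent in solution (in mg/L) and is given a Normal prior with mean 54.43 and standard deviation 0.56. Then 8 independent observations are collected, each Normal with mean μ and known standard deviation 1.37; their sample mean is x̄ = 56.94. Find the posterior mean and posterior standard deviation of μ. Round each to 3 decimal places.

Posterior mean ≈ 55.866; posterior SD ≈ 0.366

With known σ, the Normal prior is conjugate. Weight on the data is w = (n/σ²)/(n/σ² + 1/τ₀²) = 4.26235/(4.26235+3.18878) = 0.57204.
Posterior mean = w·x̄ + (1−w)·μ₀ = 0.57204·56.94 + 0.42796·54.43 = 55.866. Posterior variance = 1/(4.26235+3.18878) = 0.134208, so SD = 0.366.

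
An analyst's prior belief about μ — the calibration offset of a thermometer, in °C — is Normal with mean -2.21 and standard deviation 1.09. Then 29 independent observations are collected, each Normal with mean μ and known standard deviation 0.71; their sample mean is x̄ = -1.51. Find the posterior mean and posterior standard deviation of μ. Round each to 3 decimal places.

With known σ, the Normal prior is conjugate. Weight on the data is w = (n/σ²)/(n/σ² + 1/τ₀²) = 57.5283/(57.5283+0.841680) = 0.98558.
Posterior mean = w·x̄ + (1−w)·μ₀ = 0.98558·-1.51 + 0.014420·-2.21 = -1.520. Posterior variance = 1/(57.5283+0.841680) = 0.0171321, so SD = 0.131.

Posterior mean ≈ -1.520; posterior SD ≈ 0.131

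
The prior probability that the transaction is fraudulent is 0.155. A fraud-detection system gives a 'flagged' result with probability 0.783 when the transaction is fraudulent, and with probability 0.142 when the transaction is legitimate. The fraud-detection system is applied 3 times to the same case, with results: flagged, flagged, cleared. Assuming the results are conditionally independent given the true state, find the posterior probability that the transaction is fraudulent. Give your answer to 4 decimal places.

Posterior P(H) ≈ 0.5852

With H the event that the transaction is fraudulent, the joint likelihood of the observed sequence is P(data|H) = 0.783·0.783·0.217 = 0.13304 and P(data|¬H) = 0.142·0.142·0.858 = 0.017301.
Bayes: P(H|data) = 0.155·0.13304 / (0.155·0.13304 + 0.845·0.017301) = 0.020621/0.035240 = 0.5852.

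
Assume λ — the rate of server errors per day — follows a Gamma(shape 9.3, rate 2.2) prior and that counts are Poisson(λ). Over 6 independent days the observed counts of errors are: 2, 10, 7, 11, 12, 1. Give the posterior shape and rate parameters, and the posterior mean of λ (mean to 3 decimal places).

Posterior: Gamma(shape=52.3, rate=8.2); mean ≈ 6.378

The Poisson likelihood adds the total count to the shape and the number of exposure periods to the rate. Here ∑xᵢ = 43 and n = 6, so shape 9.3→52.3 and rate 2.2→8.2.
Posterior mean = shape/rate = 52.3/8.2 = 6.378.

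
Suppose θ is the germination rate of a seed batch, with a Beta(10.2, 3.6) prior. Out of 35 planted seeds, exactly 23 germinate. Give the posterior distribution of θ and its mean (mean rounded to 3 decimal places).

Posterior: Beta(33.2, 15.6); mean ≈ 0.680

Observing 23 successes and 12 failures updates Beta(10.2, 3.6) by adding the success and failure counts to the two shape parameters: α = 10.2+23 = 33.2, β = 3.6+12 = 15.6.
Posterior mean = α/(α+β) = 33.2/48.8 = 0.680.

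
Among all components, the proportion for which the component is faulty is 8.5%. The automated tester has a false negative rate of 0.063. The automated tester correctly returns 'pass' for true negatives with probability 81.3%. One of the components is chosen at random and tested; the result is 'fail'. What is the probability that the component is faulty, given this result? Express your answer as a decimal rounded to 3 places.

P(H | E) ≈ 0.318

Write H for 'the component is faulty'. Prior odds H:¬H = 0.085/0.915 = 0.092896. For the 'fail' outcome, the likelihood ratio is 0.937/0.187 = 5.0107.
Posterior odds = 0.092896 × 5.0107 = 0.46547, so P(H|E) = 0.46547/(1+0.46547) = 0.318.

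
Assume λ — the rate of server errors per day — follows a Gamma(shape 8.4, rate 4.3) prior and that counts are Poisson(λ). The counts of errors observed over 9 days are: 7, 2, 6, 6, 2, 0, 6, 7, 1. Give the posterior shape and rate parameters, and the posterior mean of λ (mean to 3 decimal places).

Posterior: Gamma(shape=45.4, rate=13.3); mean ≈ 3.414

The Poisson likelihood adds the total count to the shape and the number of exposure periods to the rate. Here ∑xᵢ = 37 and n = 9, so shape 8.4→45.4 and rate 4.3→13.3.
Posterior mean = shape/rate = 45.4/13.3 = 3.414.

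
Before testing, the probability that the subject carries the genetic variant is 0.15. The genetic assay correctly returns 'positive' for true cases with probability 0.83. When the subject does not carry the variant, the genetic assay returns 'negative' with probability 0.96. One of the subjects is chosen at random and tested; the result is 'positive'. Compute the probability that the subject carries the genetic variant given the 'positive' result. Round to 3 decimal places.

P(H | E) ≈ 0.785

Let H be the event that the subject carries the genetic variant. P(H) = 0.15, so P(¬H) = 0.85. With E the 'positive' result, P(E|H) = 0.83 and P(E|¬H) = 0.04.
P(E) = 0.83·0.15 + 0.04·0.85 = 0.12450 + 0.034000 = 0.15850.
By Bayes' theorem, P(H|E) = 0.12450 / 0.15850 = 0.785.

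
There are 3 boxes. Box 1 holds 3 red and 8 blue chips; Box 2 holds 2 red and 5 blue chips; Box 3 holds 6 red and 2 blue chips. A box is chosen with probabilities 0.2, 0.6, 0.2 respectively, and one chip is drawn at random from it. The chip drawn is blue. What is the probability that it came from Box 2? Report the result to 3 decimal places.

P(blue|Box 1) = 0.7273; P(blue|Box 2) = 0.7143; P(blue|Box 3) = 0.25.
Prior × likelihood for each source: 0.2·0.7273=0.1455, 0.6·0.7143=0.4286, 0.2·0.25=0.05000. Summing gives P(blue) = 0.62403.
P(Box 2 | blue) = 0.4286 / 0.62403 = 0.687.

Posterior probability ≈ 0.687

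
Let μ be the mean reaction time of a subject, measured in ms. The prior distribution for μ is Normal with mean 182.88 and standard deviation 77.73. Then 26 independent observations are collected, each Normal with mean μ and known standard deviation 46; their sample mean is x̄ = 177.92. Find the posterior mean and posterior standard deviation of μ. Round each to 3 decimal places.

Prior precision 1/τ₀² = 1/77.73² = 0.00016551; data precision n/σ² = 26/46² = 0.0122873.
Posterior precision = 0.00016551 + 0.0122873 = 0.0124528, giving posterior SD = 1/√0.0124528 = 8.961.
Posterior mean = (0.00016551·182.88 + 0.0122873·177.92) / 0.0124528 = 177.986.

Posterior mean ≈ 177.986; posterior SD ≈ 8.961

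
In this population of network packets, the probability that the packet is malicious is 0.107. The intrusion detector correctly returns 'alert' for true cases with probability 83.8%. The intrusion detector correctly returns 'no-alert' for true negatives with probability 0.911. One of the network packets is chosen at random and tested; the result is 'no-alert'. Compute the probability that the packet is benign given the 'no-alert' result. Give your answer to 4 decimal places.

Write H for 'the packet is malicious'. Prior odds H:¬H = 0.107/0.893 = 0.11982. For the 'no-alert' outcome, the likelihood ratio is 0.162/0.911 = 0.17783.
Posterior odds = 0.11982 × 0.17783 = 0.021307, so P(H|E) = 0.021307/(1+0.021307) = 0.0209. Then P(¬H|E) = 1 − 0.0209 = 0.9791.

P(¬H | E) ≈ 0.9791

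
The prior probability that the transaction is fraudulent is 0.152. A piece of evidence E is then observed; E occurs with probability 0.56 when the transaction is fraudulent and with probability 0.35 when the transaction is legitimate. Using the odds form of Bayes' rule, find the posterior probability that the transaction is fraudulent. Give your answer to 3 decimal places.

Posterior probability ≈ 0.223

Prior odds = 0.152/(1−0.152) = 0.17925.
Likelihood ratio for E = 0.56/0.35 = 1.6000.
Posterior odds = prior odds × LR = 0.28679.
Posterior probability = odds/(1+odds) = 0.28679/1.2868 = 0.223.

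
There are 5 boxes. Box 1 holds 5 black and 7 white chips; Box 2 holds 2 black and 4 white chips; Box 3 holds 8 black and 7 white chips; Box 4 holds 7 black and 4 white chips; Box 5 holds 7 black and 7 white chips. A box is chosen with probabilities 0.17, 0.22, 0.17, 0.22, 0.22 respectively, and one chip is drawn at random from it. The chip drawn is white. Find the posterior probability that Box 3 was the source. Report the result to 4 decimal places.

Tabulate prior·likelihood by source: [1] prior 0.17, lik 0.5833, product 0.09917; [2] prior 0.22, lik 0.6667, product 0.1467; [3] prior 0.17, lik 0.4667, product 0.07933; [4] prior 0.22, lik 0.3636, product 0.08000; [5] prior 0.22, lik 0.5, product 0.1100.
Normalizing constant = 0.51517; the posterior for Box 3 is its product over the sum, 0.07933/0.51517 = 0.1540.

Posterior probability ≈ 0.1540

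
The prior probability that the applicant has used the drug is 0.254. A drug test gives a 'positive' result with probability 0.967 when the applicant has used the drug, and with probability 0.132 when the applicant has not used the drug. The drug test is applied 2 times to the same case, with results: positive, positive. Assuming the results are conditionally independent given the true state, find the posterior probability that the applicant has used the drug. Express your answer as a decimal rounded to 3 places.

Posterior P(H) ≈ 0.948

With H the event that the applicant has used the drug, the joint likelihood of the observed sequence is P(data|H) = 0.967·0.967 = 0.93509 and P(data|¬H) = 0.132·0.132 = 0.017424.
Bayes: P(H|data) = 0.254·0.93509 / (0.254·0.93509 + 0.746·0.017424) = 0.23751/0.25051 = 0.9481.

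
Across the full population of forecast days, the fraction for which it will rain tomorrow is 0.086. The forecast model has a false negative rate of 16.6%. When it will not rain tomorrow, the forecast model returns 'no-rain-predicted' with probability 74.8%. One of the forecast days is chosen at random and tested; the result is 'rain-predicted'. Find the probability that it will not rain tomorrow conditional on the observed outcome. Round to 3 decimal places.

P(¬H | E) ≈ 0.763

Write H for 'it will rain tomorrow'. Prior odds H:¬H = 0.086/0.914 = 0.094092. For the 'rain-predicted' outcome, the likelihood ratio is 0.834/0.252 = 3.3095.
Posterior odds = 0.094092 × 3.3095 = 0.31140, so P(H|E) = 0.31140/(1+0.31140) = 0.237. Then P(¬H|E) = 1 − 0.237 = 0.763.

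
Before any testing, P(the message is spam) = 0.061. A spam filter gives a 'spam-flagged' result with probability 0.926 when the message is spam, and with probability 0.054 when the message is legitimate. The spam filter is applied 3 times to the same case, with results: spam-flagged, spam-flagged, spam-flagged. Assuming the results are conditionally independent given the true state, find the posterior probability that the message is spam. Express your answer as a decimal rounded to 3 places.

With H the event that the message is spam, the joint likelihood of the observed sequence is P(data|H) = 0.926·0.926·0.926 = 0.79402 and P(data|¬H) = 0.054·0.054·0.054 = 0.00015746.
Bayes: P(H|data) = 0.061·0.79402 / (0.061·0.79402 + 0.939·0.00015746) = 0.048435/0.048583 = 0.9970.

Posterior P(H) ≈ 0.997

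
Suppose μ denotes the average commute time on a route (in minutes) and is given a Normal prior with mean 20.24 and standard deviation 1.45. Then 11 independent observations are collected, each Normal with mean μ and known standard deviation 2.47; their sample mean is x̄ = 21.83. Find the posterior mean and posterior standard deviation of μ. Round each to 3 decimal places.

Posterior mean ≈ 21.498; posterior SD ≈ 0.662

Prior precision 1/τ₀² = 1/1.45² = 0.475624; data precision n/σ² = 11/2.47² = 1.80301.
Posterior precision = 0.475624 + 1.80301 = 2.27864, giving posterior SD = 1/√2.27864 = 0.662.
Posterior mean = (0.475624·20.24 + 1.80301·21.83) / 2.27864 = 21.498.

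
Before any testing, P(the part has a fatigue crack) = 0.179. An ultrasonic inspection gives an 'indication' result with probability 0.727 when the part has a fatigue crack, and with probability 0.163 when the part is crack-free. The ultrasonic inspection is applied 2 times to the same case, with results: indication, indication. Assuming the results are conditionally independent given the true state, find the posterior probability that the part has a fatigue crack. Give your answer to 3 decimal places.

With H the event that the part has a fatigue crack, the joint likelihood of the observed sequence is P(data|H) = 0.727·0.727 = 0.52853 and P(data|¬H) = 0.163·0.163 = 0.026569.
Bayes: P(H|data) = 0.179·0.52853 / (0.179·0.52853 + 0.821·0.026569) = 0.094607/0.11642 = 0.8126.

Posterior P(H) ≈ 0.813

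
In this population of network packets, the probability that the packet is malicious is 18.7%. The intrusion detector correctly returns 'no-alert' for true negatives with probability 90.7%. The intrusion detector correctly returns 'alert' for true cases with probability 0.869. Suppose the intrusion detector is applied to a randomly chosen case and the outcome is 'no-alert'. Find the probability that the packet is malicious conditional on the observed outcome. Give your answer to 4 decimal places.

P(H | E) ≈ 0.0322

Write H for 'the packet is malicious'. Prior odds H:¬H = 0.187/0.813 = 0.23001. For the 'no-alert' outcome, the likelihood ratio is 0.131/0.907 = 0.14443.
Posterior odds = 0.23001 × 0.14443 = 0.033221, so P(H|E) = 0.033221/(1+0.033221) = 0.0322.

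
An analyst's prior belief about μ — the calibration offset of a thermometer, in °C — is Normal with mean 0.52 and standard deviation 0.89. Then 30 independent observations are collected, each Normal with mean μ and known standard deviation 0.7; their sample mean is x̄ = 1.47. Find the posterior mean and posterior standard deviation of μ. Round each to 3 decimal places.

Prior precision 1/τ₀² = 1/0.89² = 1.26247; data precision n/σ² = 30/0.7² = 61.2245.
Posterior precision = 1.26247 + 61.2245 = 62.4870, giving posterior SD = 1/√62.4870 = 0.127.
Posterior mean = (1.26247·0.52 + 61.2245·1.47) / 62.4870 = 1.451.

Posterior mean ≈ 1.451; posterior SD ≈ 0.127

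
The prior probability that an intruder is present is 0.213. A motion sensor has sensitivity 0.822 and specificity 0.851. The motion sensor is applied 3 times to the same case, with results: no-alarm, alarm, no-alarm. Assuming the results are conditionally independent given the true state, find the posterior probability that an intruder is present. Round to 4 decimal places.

Posterior P(H) ≈ 0.0613

With H the event that an intruder is present, the joint likelihood of the observed sequence is P(data|H) = 0.178·0.822·0.178 = 0.026044 and P(data|¬H) = 0.851·0.149·0.851 = 0.10791.
Bayes: P(H|data) = 0.213·0.026044 / (0.213·0.026044 + 0.787·0.10791) = 0.0055474/0.090469 = 0.0613.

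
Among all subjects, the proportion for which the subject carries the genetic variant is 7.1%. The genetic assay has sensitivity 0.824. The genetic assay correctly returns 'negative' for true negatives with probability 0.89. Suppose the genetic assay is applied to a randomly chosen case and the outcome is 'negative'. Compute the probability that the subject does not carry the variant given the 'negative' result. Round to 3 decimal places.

P(¬H | E) ≈ 0.985

Let H be the event that the subject carries the genetic variant. P(H) = 0.071, so P(¬H) = 0.929. With E the 'negative' result, P(E|H) = 0.176 and P(E|¬H) = 0.89.
P(E) = 0.176·0.071 + 0.89·0.929 = 0.012496 + 0.82681 = 0.83931.
By Bayes' theorem, P(H|E) = 0.012496 / 0.83931 = 0.015. Hence P(¬H|E) = 1 − 0.015 = 0.985.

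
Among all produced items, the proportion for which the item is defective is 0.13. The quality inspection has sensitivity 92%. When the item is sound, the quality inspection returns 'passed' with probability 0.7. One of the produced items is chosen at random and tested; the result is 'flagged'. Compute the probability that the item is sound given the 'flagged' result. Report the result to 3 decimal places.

Write H for 'the item is defective'. Prior odds H:¬H = 0.13/0.87 = 0.14943. For the 'flagged' outcome, the likelihood ratio is 0.92/0.3 = 3.0667.
Posterior odds = 0.14943 × 3.0667 = 0.45824, so P(H|E) = 0.45824/(1+0.45824) = 0.314. Then P(¬H|E) = 1 − 0.314 = 0.686.

P(¬H | E) ≈ 0.686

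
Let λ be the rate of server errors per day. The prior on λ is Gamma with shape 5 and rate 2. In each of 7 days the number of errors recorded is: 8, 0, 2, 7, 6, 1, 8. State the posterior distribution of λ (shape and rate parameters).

Posterior: Gamma(shape=37, rate=9)

Total count ∑xᵢ = 32 over n = 7 days.
Gamma is conjugate to the Poisson likelihood: posterior is Gamma(shape = 5+32 = 37, rate = 2+7 = 9).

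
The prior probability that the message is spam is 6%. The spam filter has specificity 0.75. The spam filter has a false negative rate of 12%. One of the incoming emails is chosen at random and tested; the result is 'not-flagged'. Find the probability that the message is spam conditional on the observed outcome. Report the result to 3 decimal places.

P(H | E) ≈ 0.010

Write H for 'the message is spam'. Prior odds H:¬H = 0.06/0.94 = 0.063830. For the 'not-flagged' outcome, the likelihood ratio is 0.12/0.75 = 0.16000.
Posterior odds = 0.063830 × 0.16000 = 0.010213, so P(H|E) = 0.010213/(1+0.010213) = 0.010.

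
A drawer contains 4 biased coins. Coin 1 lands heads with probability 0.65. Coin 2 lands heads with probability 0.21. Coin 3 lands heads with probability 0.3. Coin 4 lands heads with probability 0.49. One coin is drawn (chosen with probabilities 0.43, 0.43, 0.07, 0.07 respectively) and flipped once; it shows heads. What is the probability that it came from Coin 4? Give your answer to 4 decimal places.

Posterior probability ≈ 0.0807

Tabulate prior·likelihood by source: [1] prior 0.43, lik 0.65, product 0.2795; [2] prior 0.43, lik 0.21, product 0.09030; [3] prior 0.07, lik 0.3, product 0.02100; [4] prior 0.07, lik 0.49, product 0.03430.
Normalizing constant = 0.42510; the posterior for Coin 4 is its product over the sum, 0.03430/0.42510 = 0.0807.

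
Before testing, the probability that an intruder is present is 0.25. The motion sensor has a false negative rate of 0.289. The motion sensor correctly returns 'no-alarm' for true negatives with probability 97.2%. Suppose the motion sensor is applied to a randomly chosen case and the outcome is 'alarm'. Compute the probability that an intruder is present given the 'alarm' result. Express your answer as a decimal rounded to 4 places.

Write H for 'an intruder is present'. Prior odds H:¬H = 0.25/0.75 = 0.33333. For the 'alarm' outcome, the likelihood ratio is 0.711/0.028 = 25.393.
Posterior odds = 0.33333 × 25.393 = 8.4643, so P(H|E) = 8.4643/(1+8.4643) = 0.8943.

P(H | E) ≈ 0.8943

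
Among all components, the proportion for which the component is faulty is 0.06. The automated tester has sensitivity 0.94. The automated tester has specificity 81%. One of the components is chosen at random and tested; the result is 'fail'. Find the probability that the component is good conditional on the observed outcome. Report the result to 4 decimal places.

P(¬H | E) ≈ 0.7600

Let H be the event that the component is faulty. P(H) = 0.06, so P(¬H) = 0.94. With E the 'fail' result, P(E|H) = 0.94 and P(E|¬H) = 0.19.
P(E) = 0.94·0.06 + 0.19·0.94 = 0.056400 + 0.17860 = 0.23500.
By Bayes' theorem, P(H|E) = 0.056400 / 0.23500 = 0.2400. Hence P(¬H|E) = 1 − 0.2400 = 0.7600.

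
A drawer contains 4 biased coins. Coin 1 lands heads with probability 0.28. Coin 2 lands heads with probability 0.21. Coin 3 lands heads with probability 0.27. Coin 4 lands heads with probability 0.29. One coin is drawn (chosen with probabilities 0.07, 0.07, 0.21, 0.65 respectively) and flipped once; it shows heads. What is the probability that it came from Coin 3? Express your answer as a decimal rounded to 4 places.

Posterior probability ≈ 0.2029

Tabulate prior·likelihood by source: [1] prior 0.07, lik 0.28, product 0.01960; [2] prior 0.07, lik 0.21, product 0.01470; [3] prior 0.21, lik 0.27, product 0.05670; [4] prior 0.65, lik 0.29, product 0.1885.
Normalizing constant = 0.27950; the posterior for Coin 3 is its product over the sum, 0.05670/0.27950 = 0.2029.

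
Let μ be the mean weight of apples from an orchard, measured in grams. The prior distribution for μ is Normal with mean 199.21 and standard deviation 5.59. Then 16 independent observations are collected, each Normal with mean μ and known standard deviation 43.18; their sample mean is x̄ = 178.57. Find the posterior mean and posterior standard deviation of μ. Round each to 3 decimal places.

Posterior mean ≈ 194.846; posterior SD ≈ 4.964

Prior precision 1/τ₀² = 1/5.59² = 0.0320019; data precision n/σ² = 16/43.18² = 0.00858133.
Posterior precision = 0.0320019 + 0.00858133 = 0.0405833, giving posterior SD = 1/√0.0405833 = 4.964.
Posterior mean = (0.0320019·199.21 + 0.00858133·178.57) / 0.0405833 = 194.846.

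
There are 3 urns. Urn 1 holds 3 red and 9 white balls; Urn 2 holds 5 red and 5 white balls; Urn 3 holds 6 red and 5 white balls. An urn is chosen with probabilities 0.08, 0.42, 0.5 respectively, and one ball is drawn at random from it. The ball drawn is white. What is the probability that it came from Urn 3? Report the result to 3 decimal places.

Posterior probability ≈ 0.457

Tabulate prior·likelihood by source: [1] prior 0.08, lik 0.75, product 0.06000; [2] prior 0.42, lik 0.5, product 0.2100; [3] prior 0.5, lik 0.4545, product 0.2273.
Normalizing constant = 0.49727; the posterior for Urn 3 is its product over the sum, 0.2273/0.49727 = 0.457.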